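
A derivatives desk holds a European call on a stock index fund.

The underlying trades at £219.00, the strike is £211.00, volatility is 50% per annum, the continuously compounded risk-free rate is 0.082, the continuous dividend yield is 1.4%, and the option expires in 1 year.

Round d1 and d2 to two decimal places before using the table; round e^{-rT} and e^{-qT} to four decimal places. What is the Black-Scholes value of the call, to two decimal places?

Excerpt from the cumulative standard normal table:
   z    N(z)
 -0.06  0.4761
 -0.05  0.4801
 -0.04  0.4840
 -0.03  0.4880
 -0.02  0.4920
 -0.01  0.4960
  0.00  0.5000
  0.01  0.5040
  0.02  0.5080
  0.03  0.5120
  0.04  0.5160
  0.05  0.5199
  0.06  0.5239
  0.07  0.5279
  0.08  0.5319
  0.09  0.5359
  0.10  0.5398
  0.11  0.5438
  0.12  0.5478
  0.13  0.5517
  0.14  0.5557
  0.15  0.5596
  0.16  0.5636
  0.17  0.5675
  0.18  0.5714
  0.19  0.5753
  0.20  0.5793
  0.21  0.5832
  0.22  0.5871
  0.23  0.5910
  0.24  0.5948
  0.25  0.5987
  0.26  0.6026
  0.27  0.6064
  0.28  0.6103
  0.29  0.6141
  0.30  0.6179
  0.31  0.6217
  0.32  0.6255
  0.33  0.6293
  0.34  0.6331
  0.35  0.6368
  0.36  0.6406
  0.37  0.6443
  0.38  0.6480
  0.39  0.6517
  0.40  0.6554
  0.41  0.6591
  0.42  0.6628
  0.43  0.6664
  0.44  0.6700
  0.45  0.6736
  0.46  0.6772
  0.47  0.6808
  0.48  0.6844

£52.16

T = 1;  σ√T = 0.5000
ln(S/K) + (r − q + σ²/2)T = ln(219/211) + (0.082 − 0.014 + 0.5²/2)·1 = 0.0372 + 0.1930 = 0.2302
d₁ = 0.2302 / 0.5000 = 0.4604 ⇒ 0.46
d₂ = d₁ − σ√T = 0.4604 − 0.5000 = -0.0396 ⇒ -0.04
e^(−qT) = e^(−0.014·1) = 0.9861;  e^(−rT) = e^(−0.082·1) = 0.9213
N(d₁) = N(0.46) = 0.6772;  N(d₂) = N(-0.04) = 0.4840
C = 219·0.9861·0.6772 − 211·0.9213·0.4840 = 146.2453 − 94.0868 = 52.1585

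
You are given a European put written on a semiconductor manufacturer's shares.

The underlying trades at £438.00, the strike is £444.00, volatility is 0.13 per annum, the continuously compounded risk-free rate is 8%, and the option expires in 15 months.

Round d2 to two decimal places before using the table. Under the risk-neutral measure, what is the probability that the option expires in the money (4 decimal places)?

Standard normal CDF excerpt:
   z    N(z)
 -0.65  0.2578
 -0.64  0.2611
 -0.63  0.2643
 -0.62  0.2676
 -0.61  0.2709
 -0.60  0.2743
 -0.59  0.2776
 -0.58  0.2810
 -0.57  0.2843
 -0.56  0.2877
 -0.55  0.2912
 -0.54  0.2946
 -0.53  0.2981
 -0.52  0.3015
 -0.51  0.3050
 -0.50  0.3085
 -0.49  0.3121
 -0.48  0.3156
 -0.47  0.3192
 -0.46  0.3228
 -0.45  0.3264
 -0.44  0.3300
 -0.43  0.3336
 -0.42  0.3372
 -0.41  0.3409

T = 1.25;  σ√T = 0.1453
d₁ = [ln(438/444) + (0.08 + 0.13²/2)·1.25] / 0.1453 = [-0.0136 + 0.1106] / 0.1453 = 0.6671 ≈ 0.67
d₂ = d₁ − σ√T = 0.6671 − 0.1453 = 0.5217 ≈ 0.52
Risk-neutral Pr[S_T < K] = N(−d₂) = N(-0.52) = 0.3015

0.3015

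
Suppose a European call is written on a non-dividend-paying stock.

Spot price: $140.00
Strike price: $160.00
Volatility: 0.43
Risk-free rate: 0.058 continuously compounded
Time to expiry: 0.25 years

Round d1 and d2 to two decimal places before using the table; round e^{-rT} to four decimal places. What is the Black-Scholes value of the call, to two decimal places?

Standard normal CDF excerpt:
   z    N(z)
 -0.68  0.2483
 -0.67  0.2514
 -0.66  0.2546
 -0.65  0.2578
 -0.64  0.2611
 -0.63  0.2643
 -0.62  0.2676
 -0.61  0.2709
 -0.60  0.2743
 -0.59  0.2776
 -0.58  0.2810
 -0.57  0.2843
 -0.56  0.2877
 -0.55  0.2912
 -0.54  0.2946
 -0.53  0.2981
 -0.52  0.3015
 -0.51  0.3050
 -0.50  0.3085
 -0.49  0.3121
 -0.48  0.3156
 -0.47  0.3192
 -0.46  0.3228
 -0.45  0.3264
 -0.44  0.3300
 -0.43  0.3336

$5.55

T = 0.25;  σ√T = 0.2150
d₁ = [ln(140/160) + (0.058 + 0.43²/2)·0.25] / 0.2150 = [-0.1335 + 0.0376] / 0.2150 = -0.4461 ⇒ -0.45
d₂ = d₁ − σ√T = -0.4461 − 0.2150 = -0.6611 ⇒ -0.66
e^(−rT) = e^(−0.058·0.25) = 0.9856
N(d₁) = N(-0.45) = 0.3264;  N(d₂) = N(-0.66) = 0.2546
C = 140·0.3264 − 160·0.9856·0.2546 = 45.6960 − 40.1494 = 5.5466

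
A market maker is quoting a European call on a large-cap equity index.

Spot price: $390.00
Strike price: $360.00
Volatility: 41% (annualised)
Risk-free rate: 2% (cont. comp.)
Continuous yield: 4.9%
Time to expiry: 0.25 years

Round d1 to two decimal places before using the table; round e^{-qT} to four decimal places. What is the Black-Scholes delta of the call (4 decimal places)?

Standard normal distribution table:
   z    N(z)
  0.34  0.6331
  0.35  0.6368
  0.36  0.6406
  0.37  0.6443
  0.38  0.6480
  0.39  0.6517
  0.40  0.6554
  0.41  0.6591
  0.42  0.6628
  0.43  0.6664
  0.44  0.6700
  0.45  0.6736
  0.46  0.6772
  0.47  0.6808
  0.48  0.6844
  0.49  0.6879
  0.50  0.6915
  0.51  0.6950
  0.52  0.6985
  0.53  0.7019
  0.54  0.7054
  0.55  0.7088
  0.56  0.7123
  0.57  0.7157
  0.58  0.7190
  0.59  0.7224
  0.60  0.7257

T = 0.25;  σ√T = 0.2050
ln(S/K) + (r − q + σ²/2)T = ln(390/360) + (0.02 − 0.049 + 0.41²/2)·0.25 = 0.0800 + 0.0138 = 0.0938
d₁ = 0.0938 / 0.2050 = 0.4576 which rounds to 0.46
N(d₁) = N(0.46) = 0.6772
Δ_call = e^(−qT)·N(d₁) = 0.9878·0.6772 = 0.6689

0.6689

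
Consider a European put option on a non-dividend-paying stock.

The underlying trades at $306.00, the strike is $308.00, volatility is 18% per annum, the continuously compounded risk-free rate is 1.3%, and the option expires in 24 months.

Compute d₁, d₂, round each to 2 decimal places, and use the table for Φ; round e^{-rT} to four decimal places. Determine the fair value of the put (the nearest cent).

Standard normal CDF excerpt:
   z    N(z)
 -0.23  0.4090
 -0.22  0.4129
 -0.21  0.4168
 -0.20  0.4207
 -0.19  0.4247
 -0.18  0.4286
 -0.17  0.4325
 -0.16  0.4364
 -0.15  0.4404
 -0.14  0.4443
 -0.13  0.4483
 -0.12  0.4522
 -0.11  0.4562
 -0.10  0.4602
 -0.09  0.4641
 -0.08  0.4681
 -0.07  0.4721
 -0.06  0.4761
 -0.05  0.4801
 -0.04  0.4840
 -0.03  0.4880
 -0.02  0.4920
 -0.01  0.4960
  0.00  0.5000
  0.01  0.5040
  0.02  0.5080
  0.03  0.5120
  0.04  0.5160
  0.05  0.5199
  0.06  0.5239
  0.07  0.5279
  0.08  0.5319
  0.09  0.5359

$27.28

T = 2;  σ√T = 0.2546
d₁ = [ln(306/308) + (0.013 + 0.18²/2)·2] / 0.2546 = [-0.0065 + 0.0584] / 0.2546 = 0.2038 ⇒ 0.20
d₂ = d₁ − σ√T = 0.2038 − 0.2546 = -0.0507 ⇒ -0.05
e^(−rT) = e^(−0.013·2) = 0.9743
N(−d₂) = N(0.05) = 0.5199;  N(−d₁) = N(-0.20) = 0.4207
P = 308·0.9743·0.5199 − 306·0.4207 = 156.0139 − 128.7342 = 27.2797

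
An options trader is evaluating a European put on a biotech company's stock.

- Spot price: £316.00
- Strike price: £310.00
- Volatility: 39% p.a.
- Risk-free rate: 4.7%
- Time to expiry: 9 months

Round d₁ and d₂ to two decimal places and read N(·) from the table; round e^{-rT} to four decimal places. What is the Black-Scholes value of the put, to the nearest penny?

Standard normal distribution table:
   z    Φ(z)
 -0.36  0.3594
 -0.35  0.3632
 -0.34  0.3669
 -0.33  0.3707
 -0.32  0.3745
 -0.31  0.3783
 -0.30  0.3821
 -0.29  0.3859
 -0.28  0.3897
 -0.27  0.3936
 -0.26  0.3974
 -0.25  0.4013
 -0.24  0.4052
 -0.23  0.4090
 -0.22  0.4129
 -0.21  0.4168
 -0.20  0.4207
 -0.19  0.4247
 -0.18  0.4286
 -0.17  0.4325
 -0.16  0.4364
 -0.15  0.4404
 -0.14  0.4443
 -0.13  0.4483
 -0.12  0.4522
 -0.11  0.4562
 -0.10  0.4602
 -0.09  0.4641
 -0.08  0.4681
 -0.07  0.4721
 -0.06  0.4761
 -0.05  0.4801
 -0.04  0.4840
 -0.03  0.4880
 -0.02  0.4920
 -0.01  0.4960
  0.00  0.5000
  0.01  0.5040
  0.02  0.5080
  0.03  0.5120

T = 0.75;  σ√T = 0.3377
d₁ = [ln(316/310) + (0.047 + 0.39²/2)·0.75] / 0.3377 = [0.0192 + 0.0923] / 0.3377 = 0.3300 ⇒ 0.33
d₂ = d₁ − σ√T = 0.3300 − 0.3377 = -0.0078 ⇒ -0.01
exp(−rT) = exp(−0.047·0.75) = 0.9654
N(−d₂) = N(0.01) = 0.5040;  N(−d₁) = N(-0.33) = 0.3707
P = 310·0.9654·0.5040 − 316·0.3707 = 150.8341 − 117.1412 = 33.6929

£33.69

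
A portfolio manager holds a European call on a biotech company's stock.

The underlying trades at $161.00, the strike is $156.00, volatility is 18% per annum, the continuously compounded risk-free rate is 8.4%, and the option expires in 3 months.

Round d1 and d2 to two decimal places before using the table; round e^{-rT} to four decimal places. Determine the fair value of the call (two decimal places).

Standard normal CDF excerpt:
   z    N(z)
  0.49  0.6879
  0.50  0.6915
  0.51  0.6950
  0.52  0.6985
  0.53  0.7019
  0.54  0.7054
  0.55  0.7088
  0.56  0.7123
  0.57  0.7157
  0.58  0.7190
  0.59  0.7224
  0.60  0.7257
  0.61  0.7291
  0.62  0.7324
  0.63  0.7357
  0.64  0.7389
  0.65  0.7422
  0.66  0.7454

σ√T = 0.18 × 0.5000 = 0.0900
d₁ = [ln(161/156) + (0.084 + ½·0.18²)·0.25] / (σ√T) = (0.0315 + 0.0251) / 0.0900 = 0.6289 → 0.63
d₂ = 0.6289 − 0.0900 = 0.5389 → 0.54
exp(−rT) = exp(−0.084·0.25) = 0.9792
N(d₁) = N(0.63) = 0.7357;  N(d₂) = N(0.54) = 0.7054
C = 161·0.7357 − 156·0.9792·0.7054 = 118.4477 − 107.7535 = 10.6942

$10.69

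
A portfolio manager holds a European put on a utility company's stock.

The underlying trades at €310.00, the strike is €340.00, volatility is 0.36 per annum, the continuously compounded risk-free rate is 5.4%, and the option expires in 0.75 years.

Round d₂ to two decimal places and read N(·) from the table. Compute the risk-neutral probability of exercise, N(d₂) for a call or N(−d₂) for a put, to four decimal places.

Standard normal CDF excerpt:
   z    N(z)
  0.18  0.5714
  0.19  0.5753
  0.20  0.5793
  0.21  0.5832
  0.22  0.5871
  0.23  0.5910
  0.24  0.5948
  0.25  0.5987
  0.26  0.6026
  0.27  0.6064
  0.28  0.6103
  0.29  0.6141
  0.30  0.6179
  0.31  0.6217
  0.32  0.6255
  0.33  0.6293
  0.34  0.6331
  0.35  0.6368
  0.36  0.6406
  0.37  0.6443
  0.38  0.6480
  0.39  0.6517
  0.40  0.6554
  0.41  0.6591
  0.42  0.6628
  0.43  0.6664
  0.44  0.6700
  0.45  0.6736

0.6255

T = 0.75;  σ√T = 0.3118
d₁ = [ln(310/340) + (0.054 + 0.36²/2)·0.75] / 0.3118 = [-0.0924 + 0.0891] / 0.3118 = -0.0105 ⇒ -0.01
d₂ = d₁ − σ√T = -0.0105 − 0.3118 = -0.3223 ⇒ -0.32
Pr(exercise) under Q = N(−d₂) = N(0.32) = 0.6255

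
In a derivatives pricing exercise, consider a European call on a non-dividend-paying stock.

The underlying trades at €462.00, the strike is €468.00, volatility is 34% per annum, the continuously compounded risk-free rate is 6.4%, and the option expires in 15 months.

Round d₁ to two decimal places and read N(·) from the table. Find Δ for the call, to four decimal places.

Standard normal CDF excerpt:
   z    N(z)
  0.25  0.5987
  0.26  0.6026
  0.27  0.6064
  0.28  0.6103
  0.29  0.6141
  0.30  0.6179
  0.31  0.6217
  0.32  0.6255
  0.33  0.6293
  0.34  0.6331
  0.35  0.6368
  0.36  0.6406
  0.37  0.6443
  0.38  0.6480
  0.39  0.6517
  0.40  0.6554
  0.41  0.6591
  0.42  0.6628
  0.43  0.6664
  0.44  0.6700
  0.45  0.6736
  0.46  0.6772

σ√T = 0.34 × 1.1180 = 0.3801
ln(S/K) + (r + σ²/2)T = ln(462/468) + (0.064 + 0.34²/2)·1.25 = -0.0129 + 0.1523 = 0.1393
d₁ = 0.1393 / 0.3801 = 0.3666 → 0.37
N(d₁) = N(0.37) = 0.6443
Δ_call = N(d₁) = 0.6443

0.6443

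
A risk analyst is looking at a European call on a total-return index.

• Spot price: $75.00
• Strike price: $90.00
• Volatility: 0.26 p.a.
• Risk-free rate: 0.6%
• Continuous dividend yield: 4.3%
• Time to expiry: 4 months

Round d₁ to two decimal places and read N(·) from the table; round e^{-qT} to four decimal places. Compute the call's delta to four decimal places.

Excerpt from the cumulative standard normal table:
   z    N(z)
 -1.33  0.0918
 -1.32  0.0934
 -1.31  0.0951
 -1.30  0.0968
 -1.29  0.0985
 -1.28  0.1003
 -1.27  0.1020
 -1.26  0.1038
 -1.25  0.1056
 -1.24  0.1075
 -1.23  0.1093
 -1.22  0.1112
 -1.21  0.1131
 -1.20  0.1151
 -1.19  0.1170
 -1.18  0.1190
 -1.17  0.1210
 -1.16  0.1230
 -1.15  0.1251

σ√T = 0.26·√0.3333 = 0.1501
d₁ = [ln(75/90) + (0.006 − 0.043 + 0.26²/2)·0.3333] / 0.1501 = [-0.1823 − 0.0011] / 0.1501 = -1.2217 → -1.22
N(d₁) = N(-1.22) = 0.1112
Δ_call = exp(−qT)·N(d₁) = 0.9858·0.1112 = 0.1096

0.1096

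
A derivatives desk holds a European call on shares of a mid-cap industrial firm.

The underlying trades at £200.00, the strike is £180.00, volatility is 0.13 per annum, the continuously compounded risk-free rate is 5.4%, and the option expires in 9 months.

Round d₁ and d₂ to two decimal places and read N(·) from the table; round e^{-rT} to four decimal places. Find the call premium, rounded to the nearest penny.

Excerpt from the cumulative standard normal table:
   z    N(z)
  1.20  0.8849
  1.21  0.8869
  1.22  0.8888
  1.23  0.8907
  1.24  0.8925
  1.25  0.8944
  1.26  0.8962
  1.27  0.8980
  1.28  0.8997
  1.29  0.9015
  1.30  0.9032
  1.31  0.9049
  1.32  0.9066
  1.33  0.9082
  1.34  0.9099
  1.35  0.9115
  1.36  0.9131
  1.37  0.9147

£28.03

T = 0.75;  σ√T = 0.1126
d₁ = [ln(200/180) + (0.054 + 0.13²/2)·0.75] / 0.1126 = [0.1054 + 0.0468] / 0.1126 = 1.3519 ≈ 1.35
d₂ = d₁ − σ√T = 1.3519 − 0.1126 = 1.2393 ≈ 1.24
e^(−rT) = e^(−0.054·0.75) = 0.9603
C = 200·N(1.35) − 180·0.9603·N(1.24) = 200·0.9115 − 180·0.9603·0.8925 = 182.3000 − 154.2722 = 28.0278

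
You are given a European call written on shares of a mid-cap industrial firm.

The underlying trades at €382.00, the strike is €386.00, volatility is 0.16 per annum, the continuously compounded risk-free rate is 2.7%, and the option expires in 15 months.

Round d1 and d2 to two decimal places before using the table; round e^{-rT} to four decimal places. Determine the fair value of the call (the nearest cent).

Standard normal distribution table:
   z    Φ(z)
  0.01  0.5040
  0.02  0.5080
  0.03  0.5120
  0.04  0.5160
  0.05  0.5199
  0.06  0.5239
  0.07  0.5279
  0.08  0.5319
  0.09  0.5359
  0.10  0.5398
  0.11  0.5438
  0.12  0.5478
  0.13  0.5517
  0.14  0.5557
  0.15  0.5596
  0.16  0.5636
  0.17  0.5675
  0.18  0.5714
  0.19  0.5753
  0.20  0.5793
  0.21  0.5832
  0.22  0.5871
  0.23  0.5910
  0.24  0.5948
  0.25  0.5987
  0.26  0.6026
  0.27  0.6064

€31.71

σ√T = 0.16·√1.25 = 0.1789
d₁ = [ln(382/386) + (0.027 + ½·0.16²)·1.25] / (σ√T) = (-0.0104 + 0.0498) / 0.1789 = 0.2199 → 0.22
d₂ = 0.2199 − 0.1789 = 0.0410 → 0.04
e^(−rT) = e^(−0.027·1.25) = 0.9668
N(d₁) = N(0.22) = 0.5871;  N(d₂) = N(0.04) = 0.5160
C = 382·0.5871 − 386·0.9668·0.5160 = 224.2722 − 192.5634 = 31.7088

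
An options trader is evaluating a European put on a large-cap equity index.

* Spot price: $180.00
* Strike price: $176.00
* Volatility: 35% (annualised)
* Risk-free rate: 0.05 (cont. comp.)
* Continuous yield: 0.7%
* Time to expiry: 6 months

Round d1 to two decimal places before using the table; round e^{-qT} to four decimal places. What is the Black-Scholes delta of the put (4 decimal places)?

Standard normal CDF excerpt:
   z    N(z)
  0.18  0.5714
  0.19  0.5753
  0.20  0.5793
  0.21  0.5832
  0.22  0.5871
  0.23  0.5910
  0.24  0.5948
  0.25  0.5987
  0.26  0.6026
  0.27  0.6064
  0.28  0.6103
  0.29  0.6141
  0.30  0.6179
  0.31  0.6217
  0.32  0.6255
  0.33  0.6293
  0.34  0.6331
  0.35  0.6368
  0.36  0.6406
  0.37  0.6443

-0.3808

σ√T = 0.35 × 0.7071 = 0.2475
ln(S/K) + (r − q + σ²/2)T = ln(180/176) + (0.05 − 0.007 + 0.35²/2)·0.5 = 0.0225 + 0.0521 = 0.0746
d₁ = 0.0746 / 0.2475 = 0.3014 ⇒ 0.30
N(d₁) = N(0.30) = 0.6179
Δ_put = e^(−qT)·(N(d₁) − 1) = 0.9965·(0.6179 − 1) = -0.3808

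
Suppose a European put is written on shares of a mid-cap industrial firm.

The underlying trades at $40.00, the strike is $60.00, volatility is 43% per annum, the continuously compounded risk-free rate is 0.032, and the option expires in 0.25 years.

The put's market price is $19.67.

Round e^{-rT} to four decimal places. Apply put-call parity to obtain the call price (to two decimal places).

exp(−rT) = exp(−0.032·0.25) = 0.9920
Put-call parity: C − P = S − K·e^(−rT) = 40 − 60·0.9920 = 40 − 59.5200 = -19.5200
C = P + (C − P) = 19.67 + (-19.5200) = 0.1500

$0.15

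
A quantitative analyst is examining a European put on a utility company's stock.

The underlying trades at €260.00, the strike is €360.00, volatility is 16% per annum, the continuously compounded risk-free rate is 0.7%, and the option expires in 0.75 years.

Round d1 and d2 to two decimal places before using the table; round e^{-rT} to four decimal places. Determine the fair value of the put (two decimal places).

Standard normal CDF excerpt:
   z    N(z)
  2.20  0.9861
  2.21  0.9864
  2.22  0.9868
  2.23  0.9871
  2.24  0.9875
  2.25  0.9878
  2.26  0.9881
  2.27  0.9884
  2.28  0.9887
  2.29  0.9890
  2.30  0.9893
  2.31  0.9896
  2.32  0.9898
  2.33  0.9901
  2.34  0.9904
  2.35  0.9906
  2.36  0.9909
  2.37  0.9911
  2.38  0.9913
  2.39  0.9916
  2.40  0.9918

σ√T = 0.16 × 0.8660 = 0.1386
d₁ = [ln(260/360) + (0.007 + ½·0.16²)·0.75] / (σ√T) = (-0.3254 + 0.0149) / 0.1386 = -2.2414 ⇒ -2.24
d₂ = -2.2414 − 0.1386 = -2.3799 ⇒ -2.38
exp(−rT) = exp(−0.007·0.75) = 0.9948
P = 360·0.9948·N(2.38) − 260·N(2.24) = 360·0.9948·0.9913 − 260·0.9875 = 355.0123 − 256.7500 = 98.2623

€98.26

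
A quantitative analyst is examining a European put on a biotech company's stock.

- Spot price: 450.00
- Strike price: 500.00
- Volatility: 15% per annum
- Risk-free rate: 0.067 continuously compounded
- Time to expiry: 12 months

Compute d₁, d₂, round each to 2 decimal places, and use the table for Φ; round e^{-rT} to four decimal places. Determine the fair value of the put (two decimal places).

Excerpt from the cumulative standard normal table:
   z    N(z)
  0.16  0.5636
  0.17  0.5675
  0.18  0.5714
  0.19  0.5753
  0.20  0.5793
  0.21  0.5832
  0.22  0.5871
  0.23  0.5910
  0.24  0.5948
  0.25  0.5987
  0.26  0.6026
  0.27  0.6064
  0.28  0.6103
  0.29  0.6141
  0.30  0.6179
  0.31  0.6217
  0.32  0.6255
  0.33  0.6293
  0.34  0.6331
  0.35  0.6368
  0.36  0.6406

σ√T = 0.15·√1 = 0.1500
d₁ = [ln(450/500) + (0.067 + ½·0.15²)·1] / (σ√T) = (-0.1054 + 0.0783) / 0.1500 = -0.1807 ⇒ -0.18
d₂ = -0.1807 − 0.1500 = -0.3307 ⇒ -0.33
exp(−rT) = exp(−0.067·1) = 0.9352
N(−d₂) = N(0.33) = 0.6293;  N(−d₁) = N(0.18) = 0.5714
P = 500·0.9352·0.6293 − 450·0.5714 = 294.2607 − 257.1300 = 37.1307

37.13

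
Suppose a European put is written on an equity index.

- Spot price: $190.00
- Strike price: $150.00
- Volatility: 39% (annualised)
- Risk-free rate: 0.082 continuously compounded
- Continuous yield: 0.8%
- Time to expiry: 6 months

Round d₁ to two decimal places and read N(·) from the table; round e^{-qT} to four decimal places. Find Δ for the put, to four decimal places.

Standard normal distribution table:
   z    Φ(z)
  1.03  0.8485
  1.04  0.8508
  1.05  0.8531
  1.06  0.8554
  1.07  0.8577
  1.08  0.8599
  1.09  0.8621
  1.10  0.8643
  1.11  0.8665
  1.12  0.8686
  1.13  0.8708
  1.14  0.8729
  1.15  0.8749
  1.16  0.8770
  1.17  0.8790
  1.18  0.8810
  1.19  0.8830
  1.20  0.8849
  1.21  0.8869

σ√T = 0.39 × 0.7071 = 0.2758
d₁ = [ln(190/150) + (0.082 − 0.008 + 0.39²/2)·0.5] / 0.2758 = [0.2364 + 0.0750] / 0.2758 = 1.1292 → 1.13
N(d₁) = N(1.13) = 0.8708
Δ_put = exp(−qT)·(N(d₁) − 1) = 0.9960·(0.8708 − 1) = -0.1287

-0.1287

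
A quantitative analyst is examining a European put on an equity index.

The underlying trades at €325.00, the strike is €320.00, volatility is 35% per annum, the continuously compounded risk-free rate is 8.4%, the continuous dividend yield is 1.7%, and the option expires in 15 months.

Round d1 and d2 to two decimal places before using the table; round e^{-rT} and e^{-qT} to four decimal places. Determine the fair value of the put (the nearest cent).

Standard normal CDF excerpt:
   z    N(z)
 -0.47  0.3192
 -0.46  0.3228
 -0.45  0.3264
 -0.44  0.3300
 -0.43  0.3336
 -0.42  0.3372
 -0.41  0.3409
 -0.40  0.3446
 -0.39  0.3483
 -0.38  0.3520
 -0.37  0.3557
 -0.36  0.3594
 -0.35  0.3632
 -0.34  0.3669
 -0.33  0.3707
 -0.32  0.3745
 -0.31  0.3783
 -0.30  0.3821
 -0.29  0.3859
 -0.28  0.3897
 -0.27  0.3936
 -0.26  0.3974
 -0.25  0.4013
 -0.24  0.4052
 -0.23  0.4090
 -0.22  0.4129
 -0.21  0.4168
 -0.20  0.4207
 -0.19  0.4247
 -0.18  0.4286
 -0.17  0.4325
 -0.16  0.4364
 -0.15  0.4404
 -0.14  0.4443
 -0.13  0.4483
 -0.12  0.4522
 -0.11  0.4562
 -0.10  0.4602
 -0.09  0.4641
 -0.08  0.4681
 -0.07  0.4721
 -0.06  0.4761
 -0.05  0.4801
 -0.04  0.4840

€33.31

σ√T = 0.35·√1.25 = 0.3913
d₁ = [ln(325/320) + (0.084 − 0.017 + 0.35²/2)·1.25] / 0.3913 = [0.0155 + 0.1603] / 0.3913 = 0.4493 → 0.45
d₂ = d₁ − σ√T = 0.4493 − 0.3913 = 0.0580 → 0.06
exp(−qT) = exp(−0.017·1.25) = 0.9790;  exp(−rT) = exp(−0.084·1.25) = 0.9003
N(−d₂) = N(-0.06) = 0.4761;  N(−d₁) = N(-0.45) = 0.3264
P = 320·0.9003·0.4761 − 325·0.9790·0.3264 = 137.1625 − 103.8523 = 33.3102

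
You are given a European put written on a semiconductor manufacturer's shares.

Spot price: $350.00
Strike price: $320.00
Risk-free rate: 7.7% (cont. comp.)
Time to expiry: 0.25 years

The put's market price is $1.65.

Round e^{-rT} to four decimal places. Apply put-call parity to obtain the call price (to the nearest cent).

e^(−rT) = e^(−0.077·0.25) = 0.9809
Put-call parity: C − P = S − K·e^(−rT) = 350 − 320·0.9809 = 350 − 313.8880 = 36.1120
C = P + (C − P) = 1.65 + (36.1120) = 37.7620

$37.76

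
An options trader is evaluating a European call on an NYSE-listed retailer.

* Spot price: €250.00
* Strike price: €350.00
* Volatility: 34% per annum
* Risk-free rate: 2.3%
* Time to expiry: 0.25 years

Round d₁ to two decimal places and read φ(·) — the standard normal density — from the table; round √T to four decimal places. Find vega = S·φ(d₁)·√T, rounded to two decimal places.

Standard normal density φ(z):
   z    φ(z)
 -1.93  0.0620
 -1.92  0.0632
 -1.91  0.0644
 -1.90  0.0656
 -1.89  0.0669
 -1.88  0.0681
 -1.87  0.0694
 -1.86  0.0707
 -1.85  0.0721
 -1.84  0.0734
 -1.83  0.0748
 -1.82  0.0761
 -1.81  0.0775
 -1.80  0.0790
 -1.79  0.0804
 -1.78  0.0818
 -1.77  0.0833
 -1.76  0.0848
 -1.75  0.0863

σ√T = 0.34 × 0.5000 = 0.1700
d₁ = [ln(250/350) + (0.023 + ½·0.34²)·0.25] / (σ√T) = (-0.3365 + 0.0202) / 0.1700 = -1.8604 ⇒ -1.86
√T = √0.25 = 0.5000
φ(d₁) = φ(-1.86) = 0.0707
vega = S·φ(d₁)·√T = 250·0.0707·0.5000 = 8.8375

8.84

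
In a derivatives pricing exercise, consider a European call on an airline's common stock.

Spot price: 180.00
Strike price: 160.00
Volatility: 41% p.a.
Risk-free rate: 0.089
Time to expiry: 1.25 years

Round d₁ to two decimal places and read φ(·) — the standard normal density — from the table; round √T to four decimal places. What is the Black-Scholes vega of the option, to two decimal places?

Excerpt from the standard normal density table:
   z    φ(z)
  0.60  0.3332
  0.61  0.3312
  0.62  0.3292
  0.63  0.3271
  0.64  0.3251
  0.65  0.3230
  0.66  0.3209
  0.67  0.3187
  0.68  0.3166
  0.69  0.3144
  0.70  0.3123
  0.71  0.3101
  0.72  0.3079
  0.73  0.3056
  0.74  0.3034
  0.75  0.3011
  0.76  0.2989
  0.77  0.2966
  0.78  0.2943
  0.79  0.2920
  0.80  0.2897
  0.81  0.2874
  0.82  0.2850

σ√T = 0.41 × 1.1180 = 0.4584
d₁ = [ln(180/160) + (0.089 + 0.41²/2)·1.25] / 0.4584 = [0.1178 + 0.2163] / 0.4584 = 0.7288 → 0.73
√T = √1.25 = 1.1180
φ(d₁) = φ(0.73) = 0.3056
vega = S·φ(d₁)·√T = 180·0.3056·1.1180 = 61.4989

61.50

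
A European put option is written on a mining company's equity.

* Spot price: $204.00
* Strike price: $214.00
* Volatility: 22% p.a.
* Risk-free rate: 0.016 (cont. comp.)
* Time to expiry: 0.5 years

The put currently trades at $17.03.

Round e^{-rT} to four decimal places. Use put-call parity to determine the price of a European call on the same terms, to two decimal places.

$8.74

e^(−rT) = e^(−0.016·0.5) = 0.9920
Put-call parity: C − P = S − K·e^(−rT) = 204 − 214·0.9920 = 204 − 212.2880 = -8.2880
C = P + (C − P) = 17.03 + (-8.2880) = 8.7420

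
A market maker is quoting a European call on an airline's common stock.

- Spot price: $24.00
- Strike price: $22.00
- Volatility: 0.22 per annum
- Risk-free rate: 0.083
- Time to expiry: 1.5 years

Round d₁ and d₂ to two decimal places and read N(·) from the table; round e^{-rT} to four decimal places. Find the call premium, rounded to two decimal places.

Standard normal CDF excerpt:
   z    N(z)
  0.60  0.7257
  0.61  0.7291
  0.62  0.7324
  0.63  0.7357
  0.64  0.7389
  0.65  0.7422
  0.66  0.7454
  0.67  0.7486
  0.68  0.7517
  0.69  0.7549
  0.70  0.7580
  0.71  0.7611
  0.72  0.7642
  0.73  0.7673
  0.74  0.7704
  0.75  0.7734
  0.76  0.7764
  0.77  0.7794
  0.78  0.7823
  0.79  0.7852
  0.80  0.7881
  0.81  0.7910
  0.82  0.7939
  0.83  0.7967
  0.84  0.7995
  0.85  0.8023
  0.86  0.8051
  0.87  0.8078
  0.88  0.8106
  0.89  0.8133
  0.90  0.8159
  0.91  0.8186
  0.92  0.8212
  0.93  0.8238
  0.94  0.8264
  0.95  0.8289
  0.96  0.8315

σ√T = 0.22·√1.5 = 0.2694
ln(S/K) + (r + σ²/2)T = ln(24/22) + (0.083 + 0.22²/2)·1.5 = 0.0870 + 0.1608 = 0.2478
d₁ = 0.2478 / 0.2694 = 0.9197 ⇒ 0.92
d₂ = d₁ − σ√T = 0.9197 − 0.2694 = 0.6503 ⇒ 0.65
e^(−rT) = e^(−0.083·1.5) = 0.8829
C = 24·N(0.92) − 22·0.8829·N(0.65) = 24·0.8212 − 22·0.8829·0.7422 = 19.7088 − 14.4163 = 5.2925

$5.29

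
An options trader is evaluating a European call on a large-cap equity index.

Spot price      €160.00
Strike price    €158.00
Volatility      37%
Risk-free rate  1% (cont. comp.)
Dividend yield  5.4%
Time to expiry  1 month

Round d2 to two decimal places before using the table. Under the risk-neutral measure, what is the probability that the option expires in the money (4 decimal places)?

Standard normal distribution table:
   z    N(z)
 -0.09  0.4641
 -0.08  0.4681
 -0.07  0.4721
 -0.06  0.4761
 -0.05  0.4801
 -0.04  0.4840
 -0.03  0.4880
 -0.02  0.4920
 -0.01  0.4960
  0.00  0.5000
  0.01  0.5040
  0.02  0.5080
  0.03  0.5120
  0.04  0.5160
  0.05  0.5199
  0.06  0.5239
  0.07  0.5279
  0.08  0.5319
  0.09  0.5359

0.5120

σ√T = 0.37 × 0.2887 = 0.1068
d₁ = [ln(160/158) + (0.01 − 0.054 + 0.37²/2)·0.08333] / 0.1068 = [0.0126 + 0.0020] / 0.1068 = 0.1368 → 0.14
d₂ = d₁ − σ√T = 0.1368 − 0.1068 = 0.0300 → 0.03
Risk-neutral Pr[S_T > K] = N(d₂) = N(0.03) = 0.5120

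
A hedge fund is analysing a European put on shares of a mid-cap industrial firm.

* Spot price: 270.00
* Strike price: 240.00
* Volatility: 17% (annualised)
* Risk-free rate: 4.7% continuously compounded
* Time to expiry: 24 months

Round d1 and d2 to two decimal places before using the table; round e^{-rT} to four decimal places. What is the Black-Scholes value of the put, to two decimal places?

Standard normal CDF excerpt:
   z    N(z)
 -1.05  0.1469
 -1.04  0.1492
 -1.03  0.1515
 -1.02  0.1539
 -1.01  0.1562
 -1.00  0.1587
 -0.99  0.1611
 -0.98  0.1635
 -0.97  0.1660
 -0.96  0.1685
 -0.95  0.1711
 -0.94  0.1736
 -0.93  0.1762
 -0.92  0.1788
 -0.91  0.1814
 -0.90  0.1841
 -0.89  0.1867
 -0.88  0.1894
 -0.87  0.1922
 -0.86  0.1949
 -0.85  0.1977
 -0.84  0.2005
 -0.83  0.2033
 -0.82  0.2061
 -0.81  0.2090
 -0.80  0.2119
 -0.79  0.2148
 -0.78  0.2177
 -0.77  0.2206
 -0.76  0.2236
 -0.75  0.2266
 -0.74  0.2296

T = 2;  σ√T = 0.2404
ln(S/K) + (r + σ²/2)T = ln(270/240) + (0.047 + 0.17²/2)·2 = 0.1178 + 0.1229 = 0.2407
d₁ = 0.2407 / 0.2404 = 1.0011 ⇒ 1.00
d₂ = d₁ − σ√T = 1.0011 − 0.2404 = 0.7607 ⇒ 0.76
e^(−rT) = e^(−0.047·2) = 0.9103
N(−d₂) = N(-0.76) = 0.2236;  N(−d₁) = N(-1.00) = 0.1587
P = 240·0.9103·0.2236 − 270·0.1587 = 48.8503 − 42.8490 = 6.0013

6.00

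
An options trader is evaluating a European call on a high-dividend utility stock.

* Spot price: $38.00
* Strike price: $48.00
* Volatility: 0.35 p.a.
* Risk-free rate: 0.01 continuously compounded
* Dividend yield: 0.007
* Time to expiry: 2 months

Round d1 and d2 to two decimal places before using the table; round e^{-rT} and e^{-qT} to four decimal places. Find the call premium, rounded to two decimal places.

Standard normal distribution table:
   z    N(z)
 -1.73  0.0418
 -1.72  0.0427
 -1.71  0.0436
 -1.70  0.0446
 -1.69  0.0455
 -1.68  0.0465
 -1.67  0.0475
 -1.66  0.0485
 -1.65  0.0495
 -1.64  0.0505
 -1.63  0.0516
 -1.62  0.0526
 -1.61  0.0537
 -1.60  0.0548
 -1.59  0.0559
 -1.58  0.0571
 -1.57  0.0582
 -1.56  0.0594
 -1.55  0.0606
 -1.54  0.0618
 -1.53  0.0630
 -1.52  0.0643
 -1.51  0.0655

σ√T = 0.35 × 0.4082 = 0.1429
d₁ = [ln(38/48) + (0.01 − 0.007 + 0.35²/2)·0.1667] / 0.1429 = [-0.2336 + 0.0107] / 0.1429 = -1.5600 which rounds to -1.56
d₂ = d₁ − σ√T = -1.5600 − 0.1429 = -1.7029 which rounds to -1.70
e^(−qT) = e^(−0.007·0.1667) = 0.9988;  e^(−rT) = e^(−0.01·0.1667) = 0.9983
C = 38·0.9988·N(-1.56) − 48·0.9983·N(-1.70) = 38·0.9988·0.0594 − 48·0.9983·0.0446 = 2.2545 − 2.1372 = 0.1173

$0.12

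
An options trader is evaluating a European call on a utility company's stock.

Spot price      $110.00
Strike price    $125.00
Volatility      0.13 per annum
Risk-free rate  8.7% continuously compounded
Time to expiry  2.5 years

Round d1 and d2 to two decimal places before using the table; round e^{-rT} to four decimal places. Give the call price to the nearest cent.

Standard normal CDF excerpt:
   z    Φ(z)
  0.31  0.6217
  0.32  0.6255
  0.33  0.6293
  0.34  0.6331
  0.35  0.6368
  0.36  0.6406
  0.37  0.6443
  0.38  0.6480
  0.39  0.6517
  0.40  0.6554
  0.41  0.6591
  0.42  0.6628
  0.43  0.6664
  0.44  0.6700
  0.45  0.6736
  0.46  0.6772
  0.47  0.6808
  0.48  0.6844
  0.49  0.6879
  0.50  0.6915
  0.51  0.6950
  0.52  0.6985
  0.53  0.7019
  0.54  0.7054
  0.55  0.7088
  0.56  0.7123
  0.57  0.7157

σ√T = 0.13 × 1.5811 = 0.2055
d₁ = [ln(110/125) + (0.087 + 0.13²/2)·2.5] / 0.2055 = [-0.1278 + 0.2386] / 0.2055 = 0.5390 → 0.54
d₂ = d₁ − σ√T = 0.5390 − 0.2055 = 0.3335 → 0.33
e^(−rT) = e^(−0.087·2.5) = 0.8045
N(d₁) = N(0.54) = 0.7054;  N(d₂) = N(0.33) = 0.6293
C = 110·0.7054 − 125·0.8045·0.6293 = 77.5940 − 63.2840 = 14.3100

$14.31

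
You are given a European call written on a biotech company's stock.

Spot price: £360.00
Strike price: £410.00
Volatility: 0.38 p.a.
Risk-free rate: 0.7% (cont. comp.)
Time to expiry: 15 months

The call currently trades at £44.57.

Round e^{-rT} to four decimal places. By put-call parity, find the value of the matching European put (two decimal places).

e^(−rT) = e^(−0.007·1.25) = 0.9913
Put-call parity: C − P = S − K·e^(−rT) = 360 − 410·0.9913 = 360 − 406.4330 = -46.4330
P = C − (C − P) = 44.57 − (-46.4330) = 91.0030

£91.00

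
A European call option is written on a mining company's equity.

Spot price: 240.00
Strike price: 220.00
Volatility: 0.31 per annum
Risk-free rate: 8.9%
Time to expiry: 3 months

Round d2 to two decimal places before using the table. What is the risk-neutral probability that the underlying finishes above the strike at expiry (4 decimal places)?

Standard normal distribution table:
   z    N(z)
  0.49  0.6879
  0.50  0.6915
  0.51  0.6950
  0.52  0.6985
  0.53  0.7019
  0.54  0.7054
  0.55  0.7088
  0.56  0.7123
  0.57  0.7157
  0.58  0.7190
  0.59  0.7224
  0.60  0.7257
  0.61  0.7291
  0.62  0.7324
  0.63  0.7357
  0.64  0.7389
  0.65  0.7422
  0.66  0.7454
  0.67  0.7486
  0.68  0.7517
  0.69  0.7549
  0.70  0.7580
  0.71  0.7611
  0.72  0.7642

T = 0.25;  σ√T = 0.1550
d₁ = [ln(240/220) + (0.089 + 0.31²/2)·0.25] / 0.1550 = [0.0870 + 0.0343] / 0.1550 = 0.7824 ≈ 0.78
d₂ = d₁ − σ√T = 0.7824 − 0.1550 = 0.6274 ≈ 0.63
Pr(exercise) under Q = N(d₂) = 0.7357

0.7357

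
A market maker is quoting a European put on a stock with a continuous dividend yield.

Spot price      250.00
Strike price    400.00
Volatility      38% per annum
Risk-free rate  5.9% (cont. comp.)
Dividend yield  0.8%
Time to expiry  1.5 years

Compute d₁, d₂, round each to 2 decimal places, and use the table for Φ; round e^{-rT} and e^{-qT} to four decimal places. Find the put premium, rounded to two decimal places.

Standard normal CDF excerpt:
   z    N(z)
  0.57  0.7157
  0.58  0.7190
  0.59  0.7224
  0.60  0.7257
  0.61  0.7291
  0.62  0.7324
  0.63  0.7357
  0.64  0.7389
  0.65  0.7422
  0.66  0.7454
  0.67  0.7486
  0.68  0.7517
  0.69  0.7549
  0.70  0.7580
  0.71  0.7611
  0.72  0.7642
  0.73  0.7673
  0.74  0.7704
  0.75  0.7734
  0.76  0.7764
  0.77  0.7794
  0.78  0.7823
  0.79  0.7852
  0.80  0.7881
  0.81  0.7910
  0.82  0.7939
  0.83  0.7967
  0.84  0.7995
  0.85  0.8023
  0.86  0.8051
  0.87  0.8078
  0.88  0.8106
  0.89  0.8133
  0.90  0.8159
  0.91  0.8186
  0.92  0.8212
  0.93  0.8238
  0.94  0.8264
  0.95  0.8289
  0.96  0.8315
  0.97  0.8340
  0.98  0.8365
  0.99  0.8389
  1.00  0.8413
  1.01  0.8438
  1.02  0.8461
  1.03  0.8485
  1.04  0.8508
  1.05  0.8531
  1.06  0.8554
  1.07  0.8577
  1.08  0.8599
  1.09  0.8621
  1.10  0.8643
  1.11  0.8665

134.72

σ√T = 0.38·√1.5 = 0.4654
d₁ = [ln(250/400) + (0.059 − 0.008 + 0.38²/2)·1.5] / 0.4654 = [-0.4700 + 0.1848] / 0.4654 = -0.6128 ⇒ -0.61
d₂ = d₁ − σ√T = -0.6128 − 0.4654 = -1.0782 ⇒ -1.08
exp(−qT) = exp(−0.008·1.5) = 0.9881;  exp(−rT) = exp(−0.059·1.5) = 0.9153
P = 400·0.9153·N(1.08) − 250·0.9881·N(0.61) = 400·0.9153·0.8599 − 250·0.9881·0.7291 = 314.8266 − 180.1059 = 134.7207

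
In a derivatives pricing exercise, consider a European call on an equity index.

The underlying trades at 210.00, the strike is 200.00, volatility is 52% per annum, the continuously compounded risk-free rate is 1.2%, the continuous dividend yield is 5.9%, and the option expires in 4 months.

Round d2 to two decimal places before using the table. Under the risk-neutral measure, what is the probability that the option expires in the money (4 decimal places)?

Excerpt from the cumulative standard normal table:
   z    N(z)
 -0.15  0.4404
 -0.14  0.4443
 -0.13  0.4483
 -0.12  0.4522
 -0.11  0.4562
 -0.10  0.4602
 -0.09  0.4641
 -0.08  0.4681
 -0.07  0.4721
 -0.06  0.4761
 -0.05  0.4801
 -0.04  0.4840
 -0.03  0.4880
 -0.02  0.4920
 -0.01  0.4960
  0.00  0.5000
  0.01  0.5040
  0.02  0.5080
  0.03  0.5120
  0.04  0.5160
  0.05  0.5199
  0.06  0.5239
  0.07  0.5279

σ√T = 0.52 × 0.5774 = 0.3002
d₁ = [ln(210/200) + (0.012 − 0.059 + 0.52²/2)·0.3333] / 0.3002 = [0.0488 + 0.0294] / 0.3002 = 0.2604 → 0.26
d₂ = d₁ − σ√T = 0.2604 − 0.3002 = -0.0398 → -0.04
Pr(exercise) under Q = N(d₂) = 0.4840

0.4840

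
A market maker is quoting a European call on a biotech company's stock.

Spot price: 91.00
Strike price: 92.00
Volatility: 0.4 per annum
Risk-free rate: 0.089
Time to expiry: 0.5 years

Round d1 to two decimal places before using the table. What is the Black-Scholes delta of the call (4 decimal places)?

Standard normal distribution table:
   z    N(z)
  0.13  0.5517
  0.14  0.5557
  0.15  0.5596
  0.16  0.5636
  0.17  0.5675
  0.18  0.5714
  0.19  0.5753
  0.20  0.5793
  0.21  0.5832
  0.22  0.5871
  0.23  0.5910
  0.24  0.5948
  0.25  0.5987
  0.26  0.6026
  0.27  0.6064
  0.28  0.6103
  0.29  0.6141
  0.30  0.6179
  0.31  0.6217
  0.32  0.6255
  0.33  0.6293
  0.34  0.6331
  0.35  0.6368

0.6026

T = 0.5;  σ√T = 0.2828
d₁ = [ln(91/92) + (0.089 + ½·0.4²)·0.5] / (σ√T) = (-0.0109 + 0.0845) / 0.2828 = 0.2601 → 0.26
N(d₁) = N(0.26) = 0.6026
Δ_call = N(d₁) = 0.6026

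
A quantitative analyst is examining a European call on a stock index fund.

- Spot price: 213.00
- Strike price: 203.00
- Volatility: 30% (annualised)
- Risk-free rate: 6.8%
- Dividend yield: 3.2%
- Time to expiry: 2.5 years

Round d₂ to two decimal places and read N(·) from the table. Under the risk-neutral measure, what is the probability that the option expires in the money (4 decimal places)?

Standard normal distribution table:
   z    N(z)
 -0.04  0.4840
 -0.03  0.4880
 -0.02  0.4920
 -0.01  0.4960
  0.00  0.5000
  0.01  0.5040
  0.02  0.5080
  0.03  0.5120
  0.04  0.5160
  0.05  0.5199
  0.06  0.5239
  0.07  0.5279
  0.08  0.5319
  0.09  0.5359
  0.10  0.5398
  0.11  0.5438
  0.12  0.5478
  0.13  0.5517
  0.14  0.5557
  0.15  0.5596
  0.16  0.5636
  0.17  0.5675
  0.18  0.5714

0.5199

σ√T = 0.3 × 1.5811 = 0.4743
d₁ = [ln(213/203) + (0.068 − 0.032 + 0.3²/2)·2.5] / 0.4743 = [0.0481 + 0.2025] / 0.4743 = 0.5283 → 0.53
d₂ = d₁ − σ√T = 0.5283 − 0.4743 = 0.0539 → 0.05
Pr(exercise) under Q = N(d₂) = 0.5199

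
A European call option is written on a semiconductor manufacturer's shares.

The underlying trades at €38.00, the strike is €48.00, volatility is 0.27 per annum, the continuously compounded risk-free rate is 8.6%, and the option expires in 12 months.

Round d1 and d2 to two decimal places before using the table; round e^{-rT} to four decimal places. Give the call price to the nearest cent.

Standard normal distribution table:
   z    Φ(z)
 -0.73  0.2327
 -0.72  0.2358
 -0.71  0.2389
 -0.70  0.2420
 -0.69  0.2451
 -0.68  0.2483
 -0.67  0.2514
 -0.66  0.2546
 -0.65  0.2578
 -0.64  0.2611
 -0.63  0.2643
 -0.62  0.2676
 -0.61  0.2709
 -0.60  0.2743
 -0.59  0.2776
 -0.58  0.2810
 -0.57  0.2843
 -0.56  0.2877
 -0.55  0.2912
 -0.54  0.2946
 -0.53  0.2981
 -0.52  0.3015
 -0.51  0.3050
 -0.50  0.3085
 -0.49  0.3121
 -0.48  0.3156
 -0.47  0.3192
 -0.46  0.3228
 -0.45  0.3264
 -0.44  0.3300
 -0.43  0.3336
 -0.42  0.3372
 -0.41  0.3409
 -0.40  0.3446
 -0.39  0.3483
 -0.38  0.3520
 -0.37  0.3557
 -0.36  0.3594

€2.02

σ√T = 0.27·√1 = 0.2700
d₁ = [ln(38/48) + (0.086 + 0.27²/2)·1] / 0.2700 = [-0.2336 + 0.1225] / 0.2700 = -0.4117 which rounds to -0.41
d₂ = d₁ − σ√T = -0.4117 − 0.2700 = -0.6817 which rounds to -0.68
exp(−rT) = exp(−0.086·1) = 0.9176
N(d₁) = N(-0.41) = 0.3409;  N(d₂) = N(-0.68) = 0.2483
C = 38·0.3409 − 48·0.9176·0.2483 = 12.9542 − 10.9363 = 2.0179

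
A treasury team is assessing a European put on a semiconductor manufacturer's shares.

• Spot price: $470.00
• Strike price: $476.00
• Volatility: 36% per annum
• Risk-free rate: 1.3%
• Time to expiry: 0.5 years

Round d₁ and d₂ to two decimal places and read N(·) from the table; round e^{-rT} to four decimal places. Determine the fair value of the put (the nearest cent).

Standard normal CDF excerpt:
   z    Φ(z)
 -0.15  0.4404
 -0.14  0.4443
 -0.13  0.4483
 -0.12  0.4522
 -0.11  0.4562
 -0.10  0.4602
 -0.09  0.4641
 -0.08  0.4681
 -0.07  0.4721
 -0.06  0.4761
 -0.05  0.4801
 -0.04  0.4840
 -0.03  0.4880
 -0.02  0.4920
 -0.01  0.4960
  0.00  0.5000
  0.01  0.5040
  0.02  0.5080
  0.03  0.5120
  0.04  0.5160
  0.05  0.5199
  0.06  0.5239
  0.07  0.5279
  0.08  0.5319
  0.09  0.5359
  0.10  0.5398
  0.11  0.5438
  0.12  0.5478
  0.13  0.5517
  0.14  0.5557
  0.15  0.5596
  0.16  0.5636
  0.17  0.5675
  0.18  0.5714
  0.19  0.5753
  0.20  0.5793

σ√T = 0.36 × 0.7071 = 0.2546
ln(S/K) + (r + σ²/2)T = ln(470/476) + (0.013 + 0.36²/2)·0.5 = -0.0127 + 0.0389 = 0.0262
d₁ = 0.0262 / 0.2546 = 0.1030 which rounds to 0.10
d₂ = d₁ − σ√T = 0.1030 − 0.2546 = -0.1516 which rounds to -0.15
exp(−rT) = exp(−0.013·0.5) = 0.9935
P = 476·0.9935·N(0.15) − 470·N(-0.10) = 476·0.9935·0.5596 − 470·0.4602 = 264.6382 − 216.2940 = 48.3442

$48.34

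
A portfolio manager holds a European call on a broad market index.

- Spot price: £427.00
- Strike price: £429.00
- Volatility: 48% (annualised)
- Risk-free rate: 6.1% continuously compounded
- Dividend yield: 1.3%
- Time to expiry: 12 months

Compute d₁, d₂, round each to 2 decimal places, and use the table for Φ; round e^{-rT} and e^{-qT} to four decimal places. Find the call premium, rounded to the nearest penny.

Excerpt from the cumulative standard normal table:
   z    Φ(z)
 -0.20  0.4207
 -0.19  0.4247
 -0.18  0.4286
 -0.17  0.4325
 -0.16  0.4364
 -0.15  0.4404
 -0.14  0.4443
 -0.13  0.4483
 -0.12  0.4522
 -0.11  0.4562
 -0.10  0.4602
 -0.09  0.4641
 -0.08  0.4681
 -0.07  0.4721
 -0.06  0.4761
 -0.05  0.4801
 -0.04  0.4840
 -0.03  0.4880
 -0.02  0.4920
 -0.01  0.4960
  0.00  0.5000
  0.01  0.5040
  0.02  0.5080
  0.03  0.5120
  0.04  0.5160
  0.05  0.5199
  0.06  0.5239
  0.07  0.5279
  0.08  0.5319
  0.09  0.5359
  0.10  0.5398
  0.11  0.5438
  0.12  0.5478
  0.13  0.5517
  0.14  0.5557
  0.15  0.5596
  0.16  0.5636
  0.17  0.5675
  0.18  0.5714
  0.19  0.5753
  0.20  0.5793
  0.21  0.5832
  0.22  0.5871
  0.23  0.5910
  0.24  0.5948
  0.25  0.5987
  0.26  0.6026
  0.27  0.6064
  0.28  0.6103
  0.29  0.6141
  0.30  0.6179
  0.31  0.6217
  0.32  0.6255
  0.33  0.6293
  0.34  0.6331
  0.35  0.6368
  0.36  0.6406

σ√T = 0.48·√1 = 0.4800
d₁ = [ln(427/429) + (0.061 − 0.013 + ½·0.48²)·1] / (σ√T) = (-0.0047 + 0.1632) / 0.4800 = 0.3303 which rounds to 0.33
d₂ = 0.3303 − 0.4800 = -0.1497 which rounds to -0.15
exp(−qT) = exp(−0.013·1) = 0.9871;  exp(−rT) = exp(−0.061·1) = 0.9408
N(d₁) = N(0.33) = 0.6293;  N(d₂) = N(-0.15) = 0.4404
C = 427·0.9871·0.6293 − 429·0.9408·0.4404 = 265.2447 − 177.7468 = 87.4979

£87.50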